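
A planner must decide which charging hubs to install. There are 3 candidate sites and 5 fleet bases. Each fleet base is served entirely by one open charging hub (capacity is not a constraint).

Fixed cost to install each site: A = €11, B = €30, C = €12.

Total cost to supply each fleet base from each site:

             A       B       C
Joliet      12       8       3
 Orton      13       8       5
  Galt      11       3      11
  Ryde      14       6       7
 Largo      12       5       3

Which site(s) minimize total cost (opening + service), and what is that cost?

For any fixed open set, each fleet base goes to its cheapest open site; total = fixed + service.
{C}: Joliet→C 3, Orton→C 5, Galt→C 11, Ryde→C 7, Largo→C 3. Service 29; fixed 12; total 41.
{A, C}: service 29 + fixed 23 = 52
{B}: Joliet→B 8, Orton→B 8, Galt→B 3, Ryde→B 6, Largo→B 5. Service 30; fixed 30; total 60.
{A, B, C}: service 20 + fixed 53 = 73
No other subset beats 41.

Open C only; minimum total cost 41.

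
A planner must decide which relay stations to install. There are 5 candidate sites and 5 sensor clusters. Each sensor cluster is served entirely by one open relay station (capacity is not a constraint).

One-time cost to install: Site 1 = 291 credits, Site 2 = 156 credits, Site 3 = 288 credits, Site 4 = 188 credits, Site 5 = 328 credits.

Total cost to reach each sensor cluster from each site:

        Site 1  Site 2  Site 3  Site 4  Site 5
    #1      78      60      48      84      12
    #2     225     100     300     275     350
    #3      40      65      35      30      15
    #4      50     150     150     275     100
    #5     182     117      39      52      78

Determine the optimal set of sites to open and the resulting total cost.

Open Site 2 only; minimum total cost 648.

For any fixed open set, each sensor cluster goes to its cheapest open site; total = fixed + service.
{Site 2}: #1→Site 2 60, #2→Site 2 100, #3→Site 2 65, #4→Site 2 150, #5→Site 2 117. Service 492; fixed 156; total 648.
{Site 2, Site 4}: service 392 + fixed 344 = 736
{Site 2, Site 5}: #1→Site 5 12, #2→Site 2 100, #3→Site 5 15, #4→Site 5 100, #5→Site 5 78. Service 305; fixed 484; total 789.
{Site 1, Site 2, Site 3, Site 4, Site 5}: #1→Site 5 12, #2→Site 2 100, #3→Site 5 15, #4→Site 1 50, #5→Site 3 39. Service 216; fixed 1251; total 1467.
No other subset beats 648.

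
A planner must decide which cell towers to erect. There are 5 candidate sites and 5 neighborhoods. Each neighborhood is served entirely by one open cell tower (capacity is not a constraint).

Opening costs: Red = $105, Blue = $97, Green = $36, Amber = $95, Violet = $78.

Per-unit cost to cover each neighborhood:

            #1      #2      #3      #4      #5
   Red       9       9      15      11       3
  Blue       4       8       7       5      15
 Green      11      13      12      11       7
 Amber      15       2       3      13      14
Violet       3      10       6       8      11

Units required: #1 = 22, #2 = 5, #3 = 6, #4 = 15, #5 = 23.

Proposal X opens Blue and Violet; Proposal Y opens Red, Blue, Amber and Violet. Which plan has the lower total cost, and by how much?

Proposal X: {Blue, Violet}: #1→Violet 3·22=66, #2→Blue 8·5=40, #3→Violet 6·6=36, #4→Blue 5·15=75, #5→Violet 11·23=253. Service 470; fixed 175; total 645.
Proposal Y: {Red, Blue, Amber, Violet}: #1→Violet 3·22=66, #2→Amber 2·5=10, #3→Amber 3·6=18, #4→Blue 5·15=75, #5→Red 3·23=69. Service 238; fixed 375; total 613.
Difference: |645 − 613| = 32.

Proposal Y is cheaper by 32.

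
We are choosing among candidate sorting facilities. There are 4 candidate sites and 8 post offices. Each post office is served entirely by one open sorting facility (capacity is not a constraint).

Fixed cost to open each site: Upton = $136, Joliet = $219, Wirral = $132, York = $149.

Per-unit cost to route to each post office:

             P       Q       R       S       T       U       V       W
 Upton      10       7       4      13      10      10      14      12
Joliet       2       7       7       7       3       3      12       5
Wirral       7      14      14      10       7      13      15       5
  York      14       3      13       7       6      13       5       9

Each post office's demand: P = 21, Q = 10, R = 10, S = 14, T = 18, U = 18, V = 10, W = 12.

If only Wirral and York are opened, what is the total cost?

Each post office is assigned to its cheapest site among the open ones.
{Wirral, York}: P→Wirral 7·21=147, Q→York 3·10=30, R→York 13·10=130, S→York 7·14=98, T→York 6·18=108, U→Wirral 13·18=234, V→York 5·10=50, W→Wirral 5·12=60. Service 857; fixed 281; total 1138.

Total cost: 1138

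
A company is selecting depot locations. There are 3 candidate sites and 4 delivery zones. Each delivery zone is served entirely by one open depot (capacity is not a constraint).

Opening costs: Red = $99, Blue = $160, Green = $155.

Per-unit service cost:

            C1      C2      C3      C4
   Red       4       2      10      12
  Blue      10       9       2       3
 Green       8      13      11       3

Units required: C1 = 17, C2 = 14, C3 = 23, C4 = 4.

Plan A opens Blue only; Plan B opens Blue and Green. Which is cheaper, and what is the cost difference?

Plan A: {Blue}: C1→Blue 10·17=170, C2→Blue 9·14=126, C3→Blue 2·23=46, C4→Blue 3·4=12. Service 354; fixed 160; total 514.
Plan B: {Blue, Green}: C1→Green 8·17=136, C2→Blue 9·14=126, C3→Blue 2·23=46, C4→Blue 3·4=12. Service 320; fixed 315; total 635.
Difference: |514 − 635| = 121.

Plan A is cheaper by 121.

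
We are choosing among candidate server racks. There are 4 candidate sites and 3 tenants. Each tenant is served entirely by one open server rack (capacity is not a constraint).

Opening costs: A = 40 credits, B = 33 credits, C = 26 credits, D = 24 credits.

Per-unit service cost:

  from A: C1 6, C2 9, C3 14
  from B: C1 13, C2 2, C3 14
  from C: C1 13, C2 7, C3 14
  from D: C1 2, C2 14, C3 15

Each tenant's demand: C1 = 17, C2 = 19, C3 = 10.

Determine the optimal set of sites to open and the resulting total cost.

Open B and D; minimum total cost 269.

For any fixed open set, each tenant goes to its cheapest open site; total = fixed + service.
{B, D}: C1→D 2·17=34, C2→B 2·19=38, C3→B 14·10=140. Service 212; fixed 57; total 269.
{B, C, D}: C1→D 2·17=34, C2→B 2·19=38, C3→B 14·10=140. Service 212; fixed 83; total 295.
{A, B, D}: C1→D 2·17=34, C2→B 2·19=38, C3→A 14·10=140. Service 212; fixed 97; total 309.
{A, B, C, D}: C1→D 2·17=34, C2→B 2·19=38, C3→A 14·10=140. Service 212; fixed 123; total 335.
No other subset beats 269.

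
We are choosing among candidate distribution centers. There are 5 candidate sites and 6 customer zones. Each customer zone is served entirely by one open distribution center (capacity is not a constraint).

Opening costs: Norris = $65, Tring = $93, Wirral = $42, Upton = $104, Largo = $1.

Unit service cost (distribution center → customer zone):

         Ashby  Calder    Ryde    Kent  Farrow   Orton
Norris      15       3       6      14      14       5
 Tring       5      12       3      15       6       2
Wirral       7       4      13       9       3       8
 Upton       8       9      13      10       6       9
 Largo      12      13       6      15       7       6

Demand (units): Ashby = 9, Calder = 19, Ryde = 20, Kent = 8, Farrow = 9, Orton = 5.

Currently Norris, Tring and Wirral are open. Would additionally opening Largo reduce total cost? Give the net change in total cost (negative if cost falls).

Current service cost with {Norris, Tring, Wirral}: 271.
Adding Largo: each customer zone re-picks its cheapest; new service cost 271, saving 0.
Extra fixed cost: 1. Net change = 1 − 0 = 1.
(Totals: 471 → 472.)

No — net change +1 (cost rises by 1).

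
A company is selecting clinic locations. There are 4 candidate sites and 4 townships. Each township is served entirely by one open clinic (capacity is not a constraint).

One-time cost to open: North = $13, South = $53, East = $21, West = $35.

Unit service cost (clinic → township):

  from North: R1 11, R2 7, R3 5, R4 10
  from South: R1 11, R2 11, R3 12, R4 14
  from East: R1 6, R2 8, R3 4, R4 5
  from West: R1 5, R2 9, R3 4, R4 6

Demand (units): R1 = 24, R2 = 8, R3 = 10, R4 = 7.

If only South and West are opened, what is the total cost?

Each township is assigned to its cheapest site among the open ones.
{South, West}: R1→West 5·24=120, R2→West 9·8=72, R3→West 4·10=40, R4→West 6·7=42. Service 274; fixed 88; total 362.

Total cost: 362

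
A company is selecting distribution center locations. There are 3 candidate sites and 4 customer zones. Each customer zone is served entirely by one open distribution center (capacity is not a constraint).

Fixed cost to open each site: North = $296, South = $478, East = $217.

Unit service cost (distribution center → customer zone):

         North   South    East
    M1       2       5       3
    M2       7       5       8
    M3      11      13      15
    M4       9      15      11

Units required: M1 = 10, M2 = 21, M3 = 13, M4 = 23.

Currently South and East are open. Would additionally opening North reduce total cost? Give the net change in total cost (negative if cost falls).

Current service cost with {South, East}: 557.
Adding North: each customer zone re-picks its cheapest; new service cost 475, saving 82.
Extra fixed cost: 296. Net change = 296 − 82 = 214.
(Totals: 1252 → 1466.)

No — net change +214 (cost rises by 214).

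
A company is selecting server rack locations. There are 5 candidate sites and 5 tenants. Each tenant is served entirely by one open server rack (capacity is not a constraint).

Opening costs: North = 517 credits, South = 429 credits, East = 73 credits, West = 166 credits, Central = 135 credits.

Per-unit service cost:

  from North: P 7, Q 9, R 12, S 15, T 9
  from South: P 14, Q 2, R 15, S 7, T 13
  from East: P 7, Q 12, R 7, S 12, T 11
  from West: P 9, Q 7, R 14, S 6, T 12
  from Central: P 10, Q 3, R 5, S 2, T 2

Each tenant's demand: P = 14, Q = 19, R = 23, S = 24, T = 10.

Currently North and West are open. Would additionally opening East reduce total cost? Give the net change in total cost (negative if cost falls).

Yes — net change −42 (cost falls by 42).

Current service cost with {North, West}: 741.
Adding East: each tenant re-picks its cheapest; new service cost 626, saving 115.
Extra fixed cost: 73. Net change = 73 − 115 = -42.
(Totals: 1424 → 1382.)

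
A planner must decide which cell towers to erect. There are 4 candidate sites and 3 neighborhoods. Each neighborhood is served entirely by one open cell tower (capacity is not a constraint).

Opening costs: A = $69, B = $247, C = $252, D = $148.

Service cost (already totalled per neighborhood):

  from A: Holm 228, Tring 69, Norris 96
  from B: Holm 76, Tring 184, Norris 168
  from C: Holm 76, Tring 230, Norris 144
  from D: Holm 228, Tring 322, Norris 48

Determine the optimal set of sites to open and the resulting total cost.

Open A only; minimum total cost 462.

For any fixed open set, each neighborhood goes to its cheapest open site; total = fixed + service.
{A}: Holm→A 228, Tring→A 69, Norris→A 96. Service 393; fixed 69; total 462.
{A, B}: service 241 + fixed 316 = 557
{A, C}: service 241 + fixed 321 = 562
{A, B, C, D}: Holm→B 76, Tring→A 69, Norris→D 48. Service 193; fixed 716; total 909.
No other subset beats 462.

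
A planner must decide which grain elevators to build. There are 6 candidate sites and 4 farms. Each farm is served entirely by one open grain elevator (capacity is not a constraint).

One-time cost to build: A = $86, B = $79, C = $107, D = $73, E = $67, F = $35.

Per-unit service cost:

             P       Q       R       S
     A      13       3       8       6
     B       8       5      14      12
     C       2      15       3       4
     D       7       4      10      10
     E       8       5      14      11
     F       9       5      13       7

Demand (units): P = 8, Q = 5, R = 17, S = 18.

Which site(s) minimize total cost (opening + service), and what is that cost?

For any fixed open set, each farm goes to its cheapest open site; total = fixed + service.
{C, F}: P→C 2·8=16, Q→F 5·5=25, R→C 3·17=51, S→C 4·18=72. Service 164; fixed 142; total 306.
{C}: service 214 + fixed 107 = 321
{C, E}: service 164 + fixed 174 = 338
{A, B, C, D, E, F}: P→C 2·8=16, Q→A 3·5=15, R→C 3·17=51, S→C 4·18=72. Service 154; fixed 447; total 601.
No other subset beats 306.

Open C and F; minimum total cost 306.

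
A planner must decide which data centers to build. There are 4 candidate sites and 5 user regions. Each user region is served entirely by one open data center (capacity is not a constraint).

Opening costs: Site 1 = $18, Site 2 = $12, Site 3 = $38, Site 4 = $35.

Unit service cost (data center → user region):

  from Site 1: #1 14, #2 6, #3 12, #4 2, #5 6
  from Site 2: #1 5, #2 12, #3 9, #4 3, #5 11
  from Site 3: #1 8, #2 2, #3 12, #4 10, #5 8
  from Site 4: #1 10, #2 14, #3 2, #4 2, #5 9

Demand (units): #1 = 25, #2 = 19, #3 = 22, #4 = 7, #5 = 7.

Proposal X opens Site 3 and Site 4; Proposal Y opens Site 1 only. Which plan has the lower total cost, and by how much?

Proposal X: {Site 3, Site 4}: #1→Site 3 8·25=200, #2→Site 3 2·19=38, #3→Site 4 2·22=44, #4→Site 4 2·7=14, #5→Site 3 8·7=56. Service 352; fixed 73; total 425.
Proposal Y: {Site 1}: #1→Site 1 14·25=350, #2→Site 1 6·19=114, #3→Site 1 12·22=264, #4→Site 1 2·7=14, #5→Site 1 6·7=42. Service 784; fixed 18; total 802.
Difference: |425 − 802| = 377.

Proposal X is cheaper by 377.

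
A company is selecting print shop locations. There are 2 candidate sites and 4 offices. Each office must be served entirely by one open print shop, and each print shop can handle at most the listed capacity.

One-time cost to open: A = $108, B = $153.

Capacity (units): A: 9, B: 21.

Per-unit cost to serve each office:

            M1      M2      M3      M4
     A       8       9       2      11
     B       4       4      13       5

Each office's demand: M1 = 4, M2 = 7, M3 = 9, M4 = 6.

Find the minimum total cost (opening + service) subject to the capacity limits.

Open {A, B}: M1→B 4·4=16, M2→B 4·7=28, M3→A 2·9=18, M4→B 5·6=30.
Loads: A carries 9/9, B carries 17/21. Service 92; fixed 261; total 353.
Next best feasible plan costs 487.

Minimum total cost: 353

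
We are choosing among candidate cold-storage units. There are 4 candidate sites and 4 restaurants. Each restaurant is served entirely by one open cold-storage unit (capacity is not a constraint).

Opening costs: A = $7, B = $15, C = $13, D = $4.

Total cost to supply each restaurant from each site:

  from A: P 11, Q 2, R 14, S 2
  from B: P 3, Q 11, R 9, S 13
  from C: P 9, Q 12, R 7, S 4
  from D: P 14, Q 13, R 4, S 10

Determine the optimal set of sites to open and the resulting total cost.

Open A and D; minimum total cost 30.

For any fixed open set, each restaurant goes to its cheapest open site; total = fixed + service.
{A, D}: P→A 11, Q→A 2, R→D 4, S→A 2. Service 19; fixed 11; total 30.
{A}: service 29 + fixed 7 = 36
{A, B, D}: service 11 + fixed 26 = 37
{A, B, C, D}: service 11 + fixed 39 = 50
No other subset beats 30.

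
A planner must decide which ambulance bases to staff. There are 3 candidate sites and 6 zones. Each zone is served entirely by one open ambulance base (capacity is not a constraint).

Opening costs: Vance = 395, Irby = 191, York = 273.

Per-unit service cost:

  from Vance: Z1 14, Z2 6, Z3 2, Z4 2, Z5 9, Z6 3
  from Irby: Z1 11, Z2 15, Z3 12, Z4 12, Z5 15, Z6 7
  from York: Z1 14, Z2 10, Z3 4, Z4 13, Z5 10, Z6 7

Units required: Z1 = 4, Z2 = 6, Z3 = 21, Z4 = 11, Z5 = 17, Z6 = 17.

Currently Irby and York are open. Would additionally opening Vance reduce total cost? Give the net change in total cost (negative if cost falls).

Current service cost with {Irby, York}: 609.
Adding Vance: each zone re-picks its cheapest; new service cost 348, saving 261.
Extra fixed cost: 395. Net change = 395 − 261 = 134.
(Totals: 1073 → 1207.)

No — net change +134 (cost rises by 134).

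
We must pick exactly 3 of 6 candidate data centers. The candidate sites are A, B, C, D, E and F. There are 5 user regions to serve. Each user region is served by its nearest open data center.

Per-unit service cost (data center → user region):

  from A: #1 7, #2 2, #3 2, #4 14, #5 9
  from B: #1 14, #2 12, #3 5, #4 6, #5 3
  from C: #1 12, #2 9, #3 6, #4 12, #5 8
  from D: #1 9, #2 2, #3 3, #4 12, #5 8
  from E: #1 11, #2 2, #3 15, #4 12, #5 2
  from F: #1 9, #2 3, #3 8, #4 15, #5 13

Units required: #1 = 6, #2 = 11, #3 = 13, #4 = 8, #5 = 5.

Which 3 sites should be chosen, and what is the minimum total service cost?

Choose A, B and E; total service cost 148.

With exactly 3 open, each user region uses its cheapest among the chosen.
{A, B, E}: #1→A 7·6=42, #2→A 2·11=22, #3→A 2·13=26, #4→B 6·8=48, #5→E 2·5=10. Service cost 148.
{A, B, C}: service cost 153
{A, B, D}: service cost 153
Among all 20 size-3 choices, {A, B, E} is lowest.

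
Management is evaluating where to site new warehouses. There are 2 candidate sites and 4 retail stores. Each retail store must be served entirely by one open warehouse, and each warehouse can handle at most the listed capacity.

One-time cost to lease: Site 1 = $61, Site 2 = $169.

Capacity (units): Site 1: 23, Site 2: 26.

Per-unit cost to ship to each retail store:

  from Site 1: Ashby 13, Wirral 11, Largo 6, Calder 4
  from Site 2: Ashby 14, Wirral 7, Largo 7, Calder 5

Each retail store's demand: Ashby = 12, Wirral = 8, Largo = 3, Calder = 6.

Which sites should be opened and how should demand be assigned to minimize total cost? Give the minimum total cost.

Open {Site 1, Site 2}: Ashby→Site 1 13·12=156, Wirral→Site 2 7·8=56, Largo→Site 1 6·3=18, Calder→Site 1 4·6=24.
Loads: Site 1 carries 21/23, Site 2 carries 8/26. Service 254; fixed 230; total 484.
Next best feasible plan costs 487.

Minimum total cost: 484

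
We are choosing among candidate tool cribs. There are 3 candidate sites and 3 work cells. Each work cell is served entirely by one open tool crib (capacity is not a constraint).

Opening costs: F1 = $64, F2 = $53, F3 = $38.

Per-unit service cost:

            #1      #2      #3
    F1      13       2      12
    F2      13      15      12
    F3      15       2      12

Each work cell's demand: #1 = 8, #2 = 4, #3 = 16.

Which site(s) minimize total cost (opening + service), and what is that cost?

For any fixed open set, each work cell goes to its cheapest open site; total = fixed + service.
{F3}: #1→F3 15·8=120, #2→F3 2·4=8, #3→F3 12·16=192. Service 320; fixed 38; total 358.
{F1}: service 304 + fixed 64 = 368
{F2, F3}: #1→F2 13·8=104, #2→F3 2·4=8, #3→F2 12·16=192. Service 304; fixed 91; total 395.
{F1, F2, F3}: #1→F1 13·8=104, #2→F1 2·4=8, #3→F1 12·16=192. Service 304; fixed 155; total 459.
No other subset beats 358.

Open F3 only; minimum total cost 358.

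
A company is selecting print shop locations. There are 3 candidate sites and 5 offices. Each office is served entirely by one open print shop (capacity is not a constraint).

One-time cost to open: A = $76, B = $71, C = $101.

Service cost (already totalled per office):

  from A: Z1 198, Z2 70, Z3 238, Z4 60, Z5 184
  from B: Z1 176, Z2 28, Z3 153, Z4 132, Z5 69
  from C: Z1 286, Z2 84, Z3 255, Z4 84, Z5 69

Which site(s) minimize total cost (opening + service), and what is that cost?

Open B only; minimum total cost 629.

For any fixed open set, each office goes to its cheapest open site; total = fixed + service.
{B}: Z1→B 176, Z2→B 28, Z3→B 153, Z4→B 132, Z5→B 69. Service 558; fixed 71; total 629.
{A, B}: Z1→B 176, Z2→B 28, Z3→B 153, Z4→A 60, Z5→B 69. Service 486; fixed 147; total 633.
{B, C}: service 510 + fixed 172 = 682
{A, B, C}: service 486 + fixed 248 = 734
No other subset beats 629.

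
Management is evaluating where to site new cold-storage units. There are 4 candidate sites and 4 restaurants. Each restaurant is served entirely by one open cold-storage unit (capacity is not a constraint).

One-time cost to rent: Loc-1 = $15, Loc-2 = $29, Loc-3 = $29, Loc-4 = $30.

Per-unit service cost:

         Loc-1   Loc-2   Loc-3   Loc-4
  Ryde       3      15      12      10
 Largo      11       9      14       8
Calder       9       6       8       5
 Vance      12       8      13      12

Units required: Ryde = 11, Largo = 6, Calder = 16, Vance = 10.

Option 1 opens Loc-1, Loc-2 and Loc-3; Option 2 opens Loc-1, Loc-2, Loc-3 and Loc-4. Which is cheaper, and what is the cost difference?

Option 1 is cheaper by 8.

Option 1: {Loc-1, Loc-2, Loc-3}: Ryde→Loc-1 3·11=33, Largo→Loc-2 9·6=54, Calder→Loc-2 6·16=96, Vance→Loc-2 8·10=80. Service 263; fixed 73; total 336.
Option 2: {Loc-1, Loc-2, Loc-3, Loc-4}: Ryde→Loc-1 3·11=33, Largo→Loc-4 8·6=48, Calder→Loc-4 5·16=80, Vance→Loc-2 8·10=80. Service 241; fixed 103; total 344.
Difference: |336 − 344| = 8.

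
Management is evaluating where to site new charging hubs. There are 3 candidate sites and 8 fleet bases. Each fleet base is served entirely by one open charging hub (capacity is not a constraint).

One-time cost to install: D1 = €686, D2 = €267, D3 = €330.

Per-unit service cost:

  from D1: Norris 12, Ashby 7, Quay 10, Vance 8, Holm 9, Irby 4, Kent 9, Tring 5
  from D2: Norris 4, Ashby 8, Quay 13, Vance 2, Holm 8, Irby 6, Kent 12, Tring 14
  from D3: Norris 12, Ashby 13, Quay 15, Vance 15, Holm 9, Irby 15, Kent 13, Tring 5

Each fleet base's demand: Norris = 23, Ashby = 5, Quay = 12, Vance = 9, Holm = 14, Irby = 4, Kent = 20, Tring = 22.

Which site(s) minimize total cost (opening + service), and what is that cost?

For any fixed open set, each fleet base goes to its cheapest open site; total = fixed + service.
{D2}: Norris→D2 4·23=92, Ashby→D2 8·5=40, Quay→D2 13·12=156, Vance→D2 2·9=18, Holm→D2 8·14=112, Irby→D2 6·4=24, Kent→D2 12·20=240, Tring→D2 14·22=308. Service 990; fixed 267; total 1257.
{D2, D3}: service 792 + fixed 597 = 1389
{D3}: service 1212 + fixed 330 = 1542
{D1, D2, D3}: service 683 + fixed 1283 = 1966
(All 7 nonempty subsets were checked; D2 only is lowest.)

Open D2 only; minimum total cost 1257.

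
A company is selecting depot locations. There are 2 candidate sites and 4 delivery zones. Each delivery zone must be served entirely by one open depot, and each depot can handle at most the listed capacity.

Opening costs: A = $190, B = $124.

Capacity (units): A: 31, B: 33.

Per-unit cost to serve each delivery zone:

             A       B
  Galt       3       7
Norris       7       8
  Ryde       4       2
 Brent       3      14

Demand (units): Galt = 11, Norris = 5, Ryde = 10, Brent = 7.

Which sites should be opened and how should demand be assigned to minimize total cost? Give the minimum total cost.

Minimum total cost: 359

Open {B}: Galt→B 7·11=77, Norris→B 8·5=40, Ryde→B 2·10=20, Brent→B 14·7=98.
Loads: B carries 33/33. Service 235; fixed 124; total 359.
Next best feasible plan costs 423.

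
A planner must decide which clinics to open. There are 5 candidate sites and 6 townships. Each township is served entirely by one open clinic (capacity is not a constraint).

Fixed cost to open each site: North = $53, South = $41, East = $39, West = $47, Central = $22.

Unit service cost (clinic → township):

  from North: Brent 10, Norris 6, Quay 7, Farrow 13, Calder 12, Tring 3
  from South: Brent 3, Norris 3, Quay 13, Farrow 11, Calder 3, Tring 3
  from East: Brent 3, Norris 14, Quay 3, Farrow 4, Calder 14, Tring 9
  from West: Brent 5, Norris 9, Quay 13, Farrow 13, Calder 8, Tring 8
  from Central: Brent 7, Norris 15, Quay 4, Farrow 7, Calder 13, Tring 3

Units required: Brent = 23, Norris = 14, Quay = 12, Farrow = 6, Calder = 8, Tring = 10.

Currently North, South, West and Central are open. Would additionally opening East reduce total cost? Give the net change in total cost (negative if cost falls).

Current service cost with {North, South, West, Central}: 255.
Adding East: each township re-picks its cheapest; new service cost 225, saving 30.
Extra fixed cost: 39. Net change = 39 − 30 = 9.
(Totals: 418 → 427.)

No — net change +9 (cost rises by 9).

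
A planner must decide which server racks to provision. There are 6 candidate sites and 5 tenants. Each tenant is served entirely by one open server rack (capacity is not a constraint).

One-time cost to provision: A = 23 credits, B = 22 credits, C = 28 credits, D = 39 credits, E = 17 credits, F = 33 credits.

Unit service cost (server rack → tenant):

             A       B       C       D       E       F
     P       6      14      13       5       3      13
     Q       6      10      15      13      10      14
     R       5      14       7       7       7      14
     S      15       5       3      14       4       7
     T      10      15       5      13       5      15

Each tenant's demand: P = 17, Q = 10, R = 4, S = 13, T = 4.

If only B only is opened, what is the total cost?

Each tenant is assigned to its cheapest site among the open ones.
{B}: P→B 14·17=238, Q→B 10·10=100, R→B 14·4=56, S→B 5·13=65, T→B 15·4=60. Service 519; fixed 22; total 541.

Total cost: 541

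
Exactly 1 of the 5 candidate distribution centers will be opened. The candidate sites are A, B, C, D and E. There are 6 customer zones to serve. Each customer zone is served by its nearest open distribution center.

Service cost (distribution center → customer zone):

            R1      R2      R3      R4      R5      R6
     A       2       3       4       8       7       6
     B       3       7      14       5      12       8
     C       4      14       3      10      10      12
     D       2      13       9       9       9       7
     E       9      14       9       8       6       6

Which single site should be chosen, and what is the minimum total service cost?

With exactly 1 open, each customer zone uses its cheapest among the chosen.
{A}: R1→A 2, R2→A 3, R3→A 4, R4→A 8, R5→A 7, R6→A 6. Service cost 30.
{B}: service cost 49
{D}: service cost 49
Among all 5 size-1 choices, {A} is lowest.

Choose A only; total service cost 30.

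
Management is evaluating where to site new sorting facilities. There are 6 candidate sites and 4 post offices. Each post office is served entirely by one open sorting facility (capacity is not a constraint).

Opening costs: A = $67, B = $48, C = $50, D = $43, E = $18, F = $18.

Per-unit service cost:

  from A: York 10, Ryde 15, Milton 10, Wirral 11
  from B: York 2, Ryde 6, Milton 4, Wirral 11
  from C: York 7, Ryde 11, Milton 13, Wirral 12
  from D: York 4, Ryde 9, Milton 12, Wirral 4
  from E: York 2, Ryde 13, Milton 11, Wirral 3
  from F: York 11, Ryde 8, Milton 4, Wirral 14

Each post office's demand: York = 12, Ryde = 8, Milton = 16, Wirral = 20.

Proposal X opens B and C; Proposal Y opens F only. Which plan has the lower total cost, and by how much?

Proposal X is cheaper by 104.

Proposal X: {B, C}: York→B 2·12=24, Ryde→B 6·8=48, Milton→B 4·16=64, Wirral→B 11·20=220. Service 356; fixed 98; total 454.
Proposal Y: {F}: York→F 11·12=132, Ryde→F 8·8=64, Milton→F 4·16=64, Wirral→F 14·20=280. Service 540; fixed 18; total 558.
Difference: |454 − 558| = 104.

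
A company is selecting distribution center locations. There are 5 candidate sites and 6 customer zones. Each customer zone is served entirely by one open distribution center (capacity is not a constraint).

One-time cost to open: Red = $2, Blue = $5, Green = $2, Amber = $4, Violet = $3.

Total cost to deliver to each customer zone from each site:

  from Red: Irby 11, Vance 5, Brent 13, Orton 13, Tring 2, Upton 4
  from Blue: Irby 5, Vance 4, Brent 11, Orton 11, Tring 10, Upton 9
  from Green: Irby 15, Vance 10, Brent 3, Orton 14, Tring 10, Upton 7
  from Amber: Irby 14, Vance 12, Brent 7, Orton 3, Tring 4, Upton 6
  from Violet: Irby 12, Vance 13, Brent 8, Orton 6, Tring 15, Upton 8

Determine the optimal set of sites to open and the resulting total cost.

Open Red, Blue, Green and Amber; minimum total cost 34.

For any fixed open set, each customer zone goes to its cheapest open site; total = fixed + service.
{Red, Blue, Green, Amber}: Irby→Blue 5, Vance→Blue 4, Brent→Green 3, Orton→Amber 3, Tring→Red 2, Upton→Red 4. Service 21; fixed 13; total 34.
{Red, Blue, Green, Violet}: service 24 + fixed 12 = 36
{Red, Blue, Amber}: service 25 + fixed 11 = 36
{Red, Blue, Green, Amber, Violet}: Irby→Blue 5, Vance→Blue 4, Brent→Green 3, Orton→Amber 3, Tring→Red 2, Upton→Red 4. Service 21; fixed 16; total 37.
No other subset beats 34.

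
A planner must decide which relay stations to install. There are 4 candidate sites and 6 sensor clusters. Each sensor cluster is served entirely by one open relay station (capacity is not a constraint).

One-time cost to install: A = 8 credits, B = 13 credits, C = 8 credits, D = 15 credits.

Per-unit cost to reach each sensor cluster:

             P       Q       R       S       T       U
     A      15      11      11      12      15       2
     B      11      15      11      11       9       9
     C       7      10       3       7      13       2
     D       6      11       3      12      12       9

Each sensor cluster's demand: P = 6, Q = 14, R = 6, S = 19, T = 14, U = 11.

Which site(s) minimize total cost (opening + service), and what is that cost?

For any fixed open set, each sensor cluster goes to its cheapest open site; total = fixed + service.
{B, C}: P→C 7·6=42, Q→C 10·14=140, R→C 3·6=18, S→C 7·19=133, T→B 9·14=126, U→C 2·11=22. Service 481; fixed 21; total 502.
{A, B, C}: service 481 + fixed 29 = 510
{B, C, D}: service 475 + fixed 36 = 511
{A, B, C, D}: service 475 + fixed 44 = 519
No other subset beats 502.

Open B and C; minimum total cost 502.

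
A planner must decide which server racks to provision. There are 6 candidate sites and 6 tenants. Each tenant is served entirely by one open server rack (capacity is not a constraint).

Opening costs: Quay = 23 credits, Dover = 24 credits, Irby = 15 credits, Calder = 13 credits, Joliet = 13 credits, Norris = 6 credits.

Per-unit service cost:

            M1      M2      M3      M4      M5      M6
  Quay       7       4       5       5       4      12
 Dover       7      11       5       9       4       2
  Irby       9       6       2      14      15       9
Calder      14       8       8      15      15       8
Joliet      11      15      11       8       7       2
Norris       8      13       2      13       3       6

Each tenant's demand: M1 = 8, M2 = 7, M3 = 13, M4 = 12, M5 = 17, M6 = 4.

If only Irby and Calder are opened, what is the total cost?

Each tenant is assigned to its cheapest site among the open ones.
{Irby, Calder}: M1→Irby 9·8=72, M2→Irby 6·7=42, M3→Irby 2·13=26, M4→Irby 14·12=168, M5→Irby 15·17=255, M6→Calder 8·4=32. Service 595; fixed 28; total 623.

Total cost: 623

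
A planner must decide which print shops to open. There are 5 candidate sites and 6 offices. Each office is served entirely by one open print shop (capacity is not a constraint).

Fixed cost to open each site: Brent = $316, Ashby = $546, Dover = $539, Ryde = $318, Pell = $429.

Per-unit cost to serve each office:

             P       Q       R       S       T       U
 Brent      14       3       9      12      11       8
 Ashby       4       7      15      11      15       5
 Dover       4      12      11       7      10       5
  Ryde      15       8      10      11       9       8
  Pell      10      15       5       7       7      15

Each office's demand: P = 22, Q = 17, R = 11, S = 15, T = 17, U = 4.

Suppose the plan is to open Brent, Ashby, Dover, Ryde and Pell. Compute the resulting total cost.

Each office is assigned to its cheapest site among the open ones.
{Brent, Ashby, Dover, Ryde, Pell}: P→Ashby 4·22=88, Q→Brent 3·17=51, R→Pell 5·11=55, S→Dover 7·15=105, T→Pell 7·17=119, U→Ashby 5·4=20. Service 438; fixed 2148; total 2586.

Total cost: 2586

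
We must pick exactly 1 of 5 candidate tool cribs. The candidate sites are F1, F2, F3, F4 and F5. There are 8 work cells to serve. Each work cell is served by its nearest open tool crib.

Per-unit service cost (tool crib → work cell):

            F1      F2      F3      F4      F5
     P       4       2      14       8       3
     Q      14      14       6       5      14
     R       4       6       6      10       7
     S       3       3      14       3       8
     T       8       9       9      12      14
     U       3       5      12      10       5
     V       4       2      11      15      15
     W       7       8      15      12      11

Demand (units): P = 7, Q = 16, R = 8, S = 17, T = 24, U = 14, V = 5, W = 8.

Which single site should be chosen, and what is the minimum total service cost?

Choose F1 only; total service cost 645.

With exactly 1 open, each work cell uses its cheapest among the chosen.
{F1}: P→F1 4·7=28, Q→F1 14·16=224, R→F1 4·8=32, S→F1 3·17=51, T→F1 8·24=192, U→F1 3·14=42, V→F1 4·5=20, W→F1 7·8=56. Service cost 645.
{F2}: service cost 697
{F4}: service cost 866
Among all 5 size-1 choices, {F1} is lowest.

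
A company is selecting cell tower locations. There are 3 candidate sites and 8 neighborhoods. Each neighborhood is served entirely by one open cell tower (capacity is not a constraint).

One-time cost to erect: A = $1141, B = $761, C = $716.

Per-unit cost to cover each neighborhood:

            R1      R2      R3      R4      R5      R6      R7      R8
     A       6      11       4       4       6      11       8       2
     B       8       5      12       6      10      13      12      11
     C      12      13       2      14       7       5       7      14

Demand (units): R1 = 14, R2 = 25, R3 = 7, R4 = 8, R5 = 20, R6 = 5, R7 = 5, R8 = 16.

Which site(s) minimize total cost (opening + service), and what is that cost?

For any fixed open set, each neighborhood goes to its cheapest open site; total = fixed + service.
{B}: R1→B 8·14=112, R2→B 5·25=125, R3→B 12·7=84, R4→B 6·8=48, R5→B 10·20=200, R6→B 13·5=65, R7→B 12·5=60, R8→B 11·16=176. Service 870; fixed 761; total 1631.
{C}: service 1043 + fixed 716 = 1759
{A}: service 666 + fixed 1141 = 1807
{A, B, C}: service 467 + fixed 2618 = 3085
(All 7 nonempty subsets were checked; B only is lowest.)

Open B only; minimum total cost 1631.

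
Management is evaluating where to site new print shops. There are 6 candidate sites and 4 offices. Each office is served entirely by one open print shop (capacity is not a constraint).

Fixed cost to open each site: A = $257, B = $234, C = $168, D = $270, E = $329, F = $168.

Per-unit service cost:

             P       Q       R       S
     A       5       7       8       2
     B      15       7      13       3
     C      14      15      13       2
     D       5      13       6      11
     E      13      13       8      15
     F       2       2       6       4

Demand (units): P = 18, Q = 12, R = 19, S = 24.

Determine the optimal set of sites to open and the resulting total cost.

For any fixed open set, each office goes to its cheapest open site; total = fixed + service.
{F}: P→F 2·18=36, Q→F 2·12=24, R→F 6·19=114, S→F 4·24=96. Service 270; fixed 168; total 438.
{C, F}: service 222 + fixed 336 = 558
{A}: service 374 + fixed 257 = 631
{A, B, C, D, E, F}: service 222 + fixed 1426 = 1648
No other subset beats 438.

Open F only; minimum total cost 438.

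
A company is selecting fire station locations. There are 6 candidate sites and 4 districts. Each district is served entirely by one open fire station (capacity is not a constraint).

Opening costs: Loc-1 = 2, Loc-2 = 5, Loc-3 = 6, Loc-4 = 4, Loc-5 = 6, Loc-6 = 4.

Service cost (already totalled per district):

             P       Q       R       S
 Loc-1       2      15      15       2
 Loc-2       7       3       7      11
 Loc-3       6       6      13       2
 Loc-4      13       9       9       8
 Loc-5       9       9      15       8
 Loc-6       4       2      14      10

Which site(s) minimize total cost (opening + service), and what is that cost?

For any fixed open set, each district goes to its cheapest open site; total = fixed + service.
{Loc-1, Loc-2}: P→Loc-1 2, Q→Loc-2 3, R→Loc-2 7, S→Loc-1 2. Service 14; fixed 7; total 21.
{Loc-1, Loc-2, Loc-6}: service 13 + fixed 11 = 24
{Loc-1, Loc-2, Loc-4}: service 14 + fixed 11 = 25
{Loc-1, Loc-2, Loc-3, Loc-4, Loc-5, Loc-6}: service 13 + fixed 27 = 40
No other subset beats 21.

Open Loc-1 and Loc-2; minimum total cost 21.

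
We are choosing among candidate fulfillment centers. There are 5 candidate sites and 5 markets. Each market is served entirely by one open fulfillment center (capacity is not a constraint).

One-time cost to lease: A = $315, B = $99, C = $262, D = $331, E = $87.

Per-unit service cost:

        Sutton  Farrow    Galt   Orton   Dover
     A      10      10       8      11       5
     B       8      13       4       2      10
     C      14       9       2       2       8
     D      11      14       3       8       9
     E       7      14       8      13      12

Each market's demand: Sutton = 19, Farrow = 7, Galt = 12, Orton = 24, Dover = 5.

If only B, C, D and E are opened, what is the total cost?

Each market is assigned to its cheapest site among the open ones.
{B, C, D, E}: Sutton→E 7·19=133, Farrow→C 9·7=63, Galt→C 2·12=24, Orton→B 2·24=48, Dover→C 8·5=40. Service 308; fixed 779; total 1087.

Total cost: 1087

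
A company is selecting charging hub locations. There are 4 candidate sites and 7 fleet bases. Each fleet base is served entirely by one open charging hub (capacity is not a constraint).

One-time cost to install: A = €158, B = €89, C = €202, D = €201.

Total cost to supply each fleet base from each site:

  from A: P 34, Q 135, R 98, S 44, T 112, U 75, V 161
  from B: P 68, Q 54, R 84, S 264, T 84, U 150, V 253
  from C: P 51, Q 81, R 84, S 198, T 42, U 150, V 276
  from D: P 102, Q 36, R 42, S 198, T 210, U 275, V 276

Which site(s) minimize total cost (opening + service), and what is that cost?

For any fixed open set, each fleet base goes to its cheapest open site; total = fixed + service.
{A, B}: P→A 34, Q→B 54, R→B 84, S→A 44, T→B 84, U→A 75, V→A 161. Service 536; fixed 247; total 783.
{A}: P→A 34, Q→A 135, R→A 98, S→A 44, T→A 112, U→A 75, V→A 161. Service 659; fixed 158; total 817.
{A, D}: service 504 + fixed 359 = 863
{A, B, C, D}: P→A 34, Q→D 36, R→D 42, S→A 44, T→C 42, U→A 75, V→A 161. Service 434; fixed 650; total 1084.
No other subset beats 783.

Open A and B; minimum total cost 783.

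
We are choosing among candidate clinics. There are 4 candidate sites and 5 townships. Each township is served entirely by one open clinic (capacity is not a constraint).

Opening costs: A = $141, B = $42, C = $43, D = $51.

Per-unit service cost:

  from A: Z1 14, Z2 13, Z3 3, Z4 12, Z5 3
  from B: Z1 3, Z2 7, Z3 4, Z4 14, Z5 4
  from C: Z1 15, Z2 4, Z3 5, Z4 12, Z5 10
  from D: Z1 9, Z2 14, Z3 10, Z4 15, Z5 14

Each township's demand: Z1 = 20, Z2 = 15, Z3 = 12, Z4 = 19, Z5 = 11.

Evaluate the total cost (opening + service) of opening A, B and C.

Total cost: 643

Each township is assigned to its cheapest site among the open ones.
{A, B, C}: Z1→B 3·20=60, Z2→C 4·15=60, Z3→A 3·12=36, Z4→A 12·19=228, Z5→A 3·11=33. Service 417; fixed 226; total 643.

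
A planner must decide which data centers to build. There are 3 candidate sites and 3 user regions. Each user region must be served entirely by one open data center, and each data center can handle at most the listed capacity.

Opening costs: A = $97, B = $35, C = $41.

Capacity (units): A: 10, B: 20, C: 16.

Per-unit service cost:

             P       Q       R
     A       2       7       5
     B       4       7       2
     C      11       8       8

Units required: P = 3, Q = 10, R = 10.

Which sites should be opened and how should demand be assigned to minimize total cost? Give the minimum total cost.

Open {B, C}: P→B 4·3=12, Q→C 8·10=80, R→B 2·10=20.
Loads: B carries 13/20, C carries 10/16. Service 112; fixed 76; total 188.
Next best feasible plan costs 199.

Minimum total cost: 188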